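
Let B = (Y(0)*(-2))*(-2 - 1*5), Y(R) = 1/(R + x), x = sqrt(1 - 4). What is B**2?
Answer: -196/3 ≈ -65.333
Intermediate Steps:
x = I*sqrt(3) (x = sqrt(-3) = I*sqrt(3) ≈ 1.732*I)
Y(R) = 1/(R + I*sqrt(3))
B = -14*I*sqrt(3)/3 (B = (-2/(0 + I*sqrt(3)))*(-2 - 1*5) = (-2/(I*sqrt(3)))*(-2 - 5) = (-I*sqrt(3)/3*(-2))*(-7) = (2*I*sqrt(3)/3)*(-7) = -14*I*sqrt(3)/3 ≈ -8.0829*I)
B**2 = (-14*I*sqrt(3)/3)**2 = -196/3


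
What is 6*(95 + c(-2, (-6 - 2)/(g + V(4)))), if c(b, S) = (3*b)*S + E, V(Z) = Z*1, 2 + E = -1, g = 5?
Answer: 584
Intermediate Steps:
E = -3 (E = -2 - 1 = -3)
V(Z) = Z
c(b, S) = -3 + 3*S*b (c(b, S) = (3*b)*S - 3 = 3*S*b - 3 = -3 + 3*S*b)
6*(95 + c(-2, (-6 - 2)/(g + V(4)))) = 6*(95 + (-3 + 3*((-6 - 2)/(5 + 4))*(-2))) = 6*(95 + (-3 + 3*(-8/9)*(-2))) = 6*(95 + (-3 + 16/3)) = 6*(95 + 7/3) = 6*(292/3) = 584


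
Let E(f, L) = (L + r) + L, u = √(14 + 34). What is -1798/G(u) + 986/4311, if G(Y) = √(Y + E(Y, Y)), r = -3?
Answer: 986/4311 - 1798*√3/(3*√(-1 + 4*√3)) ≈ -426.12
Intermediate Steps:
u = 4*√3 (u = √48 = 4*√3 ≈ 6.9282)
E(f, L) = -3 + 2*L (E(f, L) = (L - 3) + L = (-3 + L) + L = -3 + 2*L)
G(Y) = √(-3 + 3*Y) (G(Y) = √(Y + (-3 + 2*Y)) = √(-3 + 3*Y))
-1798/G(u) + 986/4311 = -1798/√(-3 + 3*(4*√3)) + 986/4311 = -1798/√(-3 + 12*√3) + 986*(1/4311) = -1798/√(-3 + 12*√3) + 986/4311 = 986/4311 - 1798/√(-3 + 12*√3)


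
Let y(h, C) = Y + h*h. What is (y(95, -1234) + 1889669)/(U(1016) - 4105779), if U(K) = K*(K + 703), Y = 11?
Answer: -379741/471855 ≈ -0.80478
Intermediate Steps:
U(K) = K*(703 + K)
y(h, C) = 11 + h**2 (y(h, C) = 11 + h*h = 11 + h**2)
(y(95, -1234) + 1889669)/(U(1016) - 4105779) = ((11 + 95**2) + 1889669)/(1016*(703 + 1016) - 4105779) = ((11 + 9025) + 1889669)/(1016*1719 - 4105779) = (9036 + 1889669)/(1746504 - 4105779) = 1898705/(-2359275) = 1898705*(-1/2359275) = -379741/471855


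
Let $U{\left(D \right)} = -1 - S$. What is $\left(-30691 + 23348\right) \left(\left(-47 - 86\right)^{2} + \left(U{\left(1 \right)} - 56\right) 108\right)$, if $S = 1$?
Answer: $-83893775$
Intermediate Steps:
$U{\left(D \right)} = -2$ ($U{\left(D \right)} = -1 - 1 = -2$)
$\left(-30691 + 23348\right) \left(\left(-47 - 86\right)^{2} + \left(U{\left(1 \right)} - 56\right) 108\right) = \left(-30691 + 23348\right) \left(\left(-47 - 86\right)^{2} + \left(-2 - 56\right) 108\right) = - 7343 \left(\left(-133\right)^{2} - 6264\right) = - 7343 \left(17689 - 6264\right) = \left(-7343\right) 11425 = -83893775$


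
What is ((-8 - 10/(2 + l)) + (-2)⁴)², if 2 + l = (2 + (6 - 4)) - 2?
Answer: 9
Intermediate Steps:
l = 0 (l = -2 + ((2 + (6 - 4)) - 2) = -2 + ((2 + 2) - 2) = -2 + (4 - 2) = -2 + 2 = 0)
((-8 - 10/(2 + l)) + (-2)⁴)² = ((-8 - 10/(2 + 0)) + (-2)⁴)² = ((-8 - 10/2) + 16)² = ((-8 - 10*½) + 16)² = ((-8 - 5) + 16)² = (-13 + 16)² = 3² = 9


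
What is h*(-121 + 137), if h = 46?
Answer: 736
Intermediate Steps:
h*(-121 + 137) = 46*(-121 + 137) = 46*16 = 736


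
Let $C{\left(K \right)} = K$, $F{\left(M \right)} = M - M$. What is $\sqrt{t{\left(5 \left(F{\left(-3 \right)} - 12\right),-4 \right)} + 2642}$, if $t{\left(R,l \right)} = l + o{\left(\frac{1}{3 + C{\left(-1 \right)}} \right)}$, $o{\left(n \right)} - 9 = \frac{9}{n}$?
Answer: $\sqrt{2665} \approx 51.624$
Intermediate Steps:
$F{\left(M \right)} = 0$
$o{\left(n \right)} = 9 + \frac{9}{n}$
$t{\left(R,l \right)} = 27 + l$ ($t{\left(R,l \right)} = l + \left(9 + \frac{9}{\frac{1}{3 - 1}}\right) = l + \left(9 + \frac{9}{\frac{1}{2}}\right) = l + \left(9 + 9 \frac{1}{\frac{1}{2}}\right) = l + \left(9 + 9 \cdot 2\right) = l + \left(9 + 18\right) = l + 27 = 27 + l$)
$\sqrt{t{\left(5 \left(F{\left(-3 \right)} - 12\right),-4 \right)} + 2642} = \sqrt{\left(27 - 4\right) + 2642} = \sqrt{23 + 2642} = \sqrt{2665}$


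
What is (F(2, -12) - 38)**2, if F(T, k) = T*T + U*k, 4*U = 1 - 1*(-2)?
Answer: 1849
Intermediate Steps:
U = 3/4 (U = (1 - 1*(-2))/4 = (1 + 2)/4 = (1/4)*3 = 3/4 ≈ 0.75000)
F(T, k) = T**2 + 3*k/4 (F(T, k) = T*T + 3*k/4 = T**2 + 3*k/4)
(F(2, -12) - 38)**2 = ((2**2 + (3/4)*(-12)) - 38)**2 = ((4 - 9) - 38)**2 = (-5 - 38)**2 = (-43)**2 = 1849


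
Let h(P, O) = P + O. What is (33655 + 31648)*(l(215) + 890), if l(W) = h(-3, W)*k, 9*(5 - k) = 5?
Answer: 1076846470/9 ≈ 1.1965e+8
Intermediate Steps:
h(P, O) = O + P
k = 40/9 (k = 5 - ⅑*5 = 5 - 5/9 = 40/9 ≈ 4.4444)
l(W) = -40/3 + 40*W/9 (l(W) = (W - 3)*(40/9) = (-3 + W)*(40/9) = -40/3 + 40*W/9)
(33655 + 31648)*(l(215) + 890) = (33655 + 31648)*((-40/3 + (40/9)*215) + 890) = 65303*((-40/3 + 8600/9) + 890) = 65303*(8480/9 + 890) = 65303*(16490/9) = 1076846470/9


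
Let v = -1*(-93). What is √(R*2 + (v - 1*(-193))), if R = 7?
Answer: 10*√3 ≈ 17.320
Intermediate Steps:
v = 93
√(R*2 + (v - 1*(-193))) = √(7*2 + (93 - 1*(-193))) = √(14 + (93 + 193)) = √(14 + 286) = √300 = 10*√3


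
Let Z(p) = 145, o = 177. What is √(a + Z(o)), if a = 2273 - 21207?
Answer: I*√18789 ≈ 137.07*I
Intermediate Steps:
a = -18934
√(a + Z(o)) = √(-18934 + 145) = √(-18789) = I*√18789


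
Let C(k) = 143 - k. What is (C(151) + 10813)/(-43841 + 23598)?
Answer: -10805/20243 ≈ -0.53376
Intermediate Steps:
(C(151) + 10813)/(-43841 + 23598) = ((143 - 1*151) + 10813)/(-43841 + 23598) = ((143 - 151) + 10813)/(-20243) = (-8 + 10813)*(-1/20243) = 10805*(-1/20243) = -10805/20243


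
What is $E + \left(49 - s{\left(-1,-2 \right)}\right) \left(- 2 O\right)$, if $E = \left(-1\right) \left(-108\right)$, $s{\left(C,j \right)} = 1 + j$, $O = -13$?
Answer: $1408$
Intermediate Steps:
$E = 108$
$E + \left(49 - s{\left(-1,-2 \right)}\right) \left(- 2 O\right) = 108 + \left(49 - \left(1 - 2\right)\right) \left(\left(-2\right) \left(-13\right)\right) = 108 + \left(49 - -1\right) 26 = 108 + \left(49 + 1\right) 26 = 108 + 50 \cdot 26 = 108 + 1300 = 1408$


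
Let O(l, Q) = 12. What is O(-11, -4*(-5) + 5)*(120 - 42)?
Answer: 936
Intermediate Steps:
O(-11, -4*(-5) + 5)*(120 - 42) = 12*(120 - 42) = 12*78 = 936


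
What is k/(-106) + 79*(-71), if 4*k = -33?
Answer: -2378183/424 ≈ -5608.9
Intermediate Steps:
k = -33/4 (k = (1/4)*(-33) = -33/4 ≈ -8.2500)
k/(-106) + 79*(-71) = -33/4/(-106) + 79*(-71) = -33/4*(-1/106) - 5609 = 33/424 - 5609 = -2378183/424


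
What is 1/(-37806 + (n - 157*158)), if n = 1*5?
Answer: -1/62607 ≈ -1.5973e-5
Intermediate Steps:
n = 5
1/(-37806 + (n - 157*158)) = 1/(-37806 + (5 - 157*158)) = 1/(-37806 + (5 - 24806)) = 1/(-37806 - 24801) = 1/(-62607) = -1/62607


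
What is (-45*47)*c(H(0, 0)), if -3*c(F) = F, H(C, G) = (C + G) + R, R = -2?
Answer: -1410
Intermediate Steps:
H(C, G) = -2 + C + G (H(C, G) = (C + G) - 2 = -2 + C + G)
c(F) = -F/3
(-45*47)*c(H(0, 0)) = (-45*47)*(-(-2 + 0 + 0)/3) = -(-705)*(-2) = -2115*⅔ = -1410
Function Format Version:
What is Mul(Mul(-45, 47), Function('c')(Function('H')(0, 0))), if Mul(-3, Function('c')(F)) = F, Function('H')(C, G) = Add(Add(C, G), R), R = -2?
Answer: -1410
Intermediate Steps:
Function('H')(C, G) = Add(-2, C, G) (Function('H')(C, G) = Add(Add(C, G), -2) = Add(-2, C, G))
Function('c')(F) = Mul(Rational(-1, 3), F)
Mul(Mul(-45, 47), Function('c')(Function('H')(0, 0))) = Mul(Mul(-45, 47), Mul(Rational(-1, 3), Add(-2, 0, 0))) = Mul(-2115, Mul(Rational(-1, 3), -2)) = Mul(-2115, Rational(2, 3)) = -1410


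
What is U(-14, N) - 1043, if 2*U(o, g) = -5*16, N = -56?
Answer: -1083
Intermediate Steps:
U(o, g) = -40 (U(o, g) = (-5*16)/2 = (-1*80)/2 = (½)*(-80) = -40)
U(-14, N) - 1043 = -40 - 1043 = -1083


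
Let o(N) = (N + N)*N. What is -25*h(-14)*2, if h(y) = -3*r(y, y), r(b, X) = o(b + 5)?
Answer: 24300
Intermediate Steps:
o(N) = 2*N² (o(N) = (2*N)*N = 2*N²)
r(b, X) = 2*(5 + b)² (r(b, X) = 2*(b + 5)² = 2*(5 + b)²)
h(y) = -6*(5 + y)²
-25*h(-14)*2 = -(-150)*(5 - 14)²*2 = -(-150)*(-9)²*2 = -(-150)*81*2 = -25*(-486)*2 = 12150*2 = 24300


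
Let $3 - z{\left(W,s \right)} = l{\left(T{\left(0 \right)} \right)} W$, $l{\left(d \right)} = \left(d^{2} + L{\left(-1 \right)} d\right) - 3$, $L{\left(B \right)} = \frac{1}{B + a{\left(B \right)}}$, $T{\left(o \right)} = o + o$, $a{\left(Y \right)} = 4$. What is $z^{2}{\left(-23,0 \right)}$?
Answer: $4356$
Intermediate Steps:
$T{\left(o \right)} = 2 o$
$L{\left(B \right)} = \frac{1}{4 + B}$ ($L{\left(B \right)} = \frac{1}{B + 4} = \frac{1}{4 + B}$)
$l{\left(d \right)} = -3 + d^{2} + \frac{d}{3}$ ($l{\left(d \right)} = \left(d^{2} + \frac{d}{4 - 1}\right) - 3 = \left(d^{2} + \frac{d}{3}\right) - 3 = -3 + d^{2} + \frac{d}{3}$)
$z{\left(W,s \right)} = 3 + 3 W$ ($z{\left(W,s \right)} = 3 - \left(-3 + \left(2 \cdot 0\right)^{2} + \frac{2 \cdot 0}{3}\right) W = 3 - \left(-3 + 0^{2} + \frac{1}{3} \cdot 0\right) W = 3 - \left(-3 + 0 + 0\right) W = 3 - - 3 W = 3 + 3 W$)
$z^{2}{\left(-23,0 \right)} = \left(3 + 3 \left(-23\right)\right)^{2} = \left(3 - 69\right)^{2} = \left(-66\right)^{2} = 4356$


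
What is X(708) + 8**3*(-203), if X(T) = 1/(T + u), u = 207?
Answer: -95101439/915 ≈ -1.0394e+5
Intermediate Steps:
X(T) = 1/(207 + T) (X(T) = 1/(T + 207) = 1/(207 + T))
X(708) + 8**3*(-203) = 1/(207 + 708) + 8**3*(-203) = 1/915 + 512*(-203) = 1/915 - 103936 = -95101439/915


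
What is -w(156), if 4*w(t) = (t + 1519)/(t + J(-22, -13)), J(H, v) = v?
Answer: -1675/572 ≈ -2.9283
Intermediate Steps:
w(t) = (1519 + t)/(4*(-13 + t)) (w(t) = ((t + 1519)/(t - 13))/4 = ((1519 + t)/(-13 + t))/4 = (1519 + t)/(4*(-13 + t)))
-w(156) = -(1519 + 156)/(4*(-13 + 156)) = -1675/(4*143) = -1*1675/572 = -1675/572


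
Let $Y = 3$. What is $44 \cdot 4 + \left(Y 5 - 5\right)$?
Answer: $186$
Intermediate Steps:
$44 \cdot 4 + \left(Y 5 - 5\right) = 44 \cdot 4 + \left(3 \cdot 5 - 5\right) = 176 + \left(15 - 5\right) = 176 + 10 = 186$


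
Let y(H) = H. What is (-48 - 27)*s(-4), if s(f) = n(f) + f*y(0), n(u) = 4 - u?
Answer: -600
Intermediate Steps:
s(f) = 4 - f (s(f) = (4 - f) + f*0 = (4 - f) + 0 = 4 - f)
(-48 - 27)*s(-4) = (-48 - 27)*(4 - 1*(-4)) = -75*(4 + 4) = -75*8 = -600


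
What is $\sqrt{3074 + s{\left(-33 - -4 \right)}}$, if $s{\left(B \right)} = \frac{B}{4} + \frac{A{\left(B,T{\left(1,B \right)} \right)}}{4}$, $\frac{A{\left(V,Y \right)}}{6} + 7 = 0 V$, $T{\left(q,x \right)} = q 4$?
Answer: $\frac{5 \sqrt{489}}{2} \approx 55.283$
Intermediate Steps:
$T{\left(q,x \right)} = 4 q$
$A{\left(V,Y \right)} = -42$ ($A{\left(V,Y \right)} = -42 + 6 \cdot 0 V = -42 + 6 \cdot 0 = -42 + 0 = -42$)
$s{\left(B \right)} = - \frac{21}{2} + \frac{B}{4}$ ($s{\left(B \right)} = \frac{B}{4} - \frac{42}{4} = B \frac{1}{4} - \frac{21}{2} = \frac{B}{4} - \frac{21}{2} = - \frac{21}{2} + \frac{B}{4}$)
$\sqrt{3074 + s{\left(-33 - -4 \right)}} = \sqrt{3074 - \left(\frac{21}{2} - \frac{-33 - -4}{4}\right)} = \sqrt{3074 - \left(\frac{21}{2} - \frac{-33 + 4}{4}\right)} = \sqrt{3074 + \left(- \frac{21}{2} + \frac{1}{4} \left(-29\right)\right)} = \sqrt{3074 - \frac{71}{4}} = \sqrt{\frac{12225}{4}} = \frac{5 \sqrt{489}}{2}$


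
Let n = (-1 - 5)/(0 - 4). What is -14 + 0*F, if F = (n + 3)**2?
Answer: -14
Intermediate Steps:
n = 3/2 (n = -6/(-4) = -1/4*(-6) = 3/2 ≈ 1.5000)
F = 81/4 (F = (3/2 + 3)**2 = (9/2)**2 = 81/4 ≈ 20.250)
-14 + 0*F = -14 + 0*(81/4) = -14 + 0 = -14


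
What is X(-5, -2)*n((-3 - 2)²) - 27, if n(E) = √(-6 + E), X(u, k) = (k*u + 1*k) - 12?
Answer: -27 - 4*√19 ≈ -44.436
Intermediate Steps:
X(u, k) = -12 + k + k*u (X(u, k) = (k*u + k) - 12 = (k + k*u) - 12 = -12 + k + k*u)
X(-5, -2)*n((-3 - 2)²) - 27 = (-12 - 2 - 2*(-5))*√(-6 + (-3 - 2)²) - 27 = (-12 - 2 + 10)*√(-6 + (-5)²) - 27 = -4*√(-6 + 25) - 27 = -4*√19 - 27 = -27 - 4*√19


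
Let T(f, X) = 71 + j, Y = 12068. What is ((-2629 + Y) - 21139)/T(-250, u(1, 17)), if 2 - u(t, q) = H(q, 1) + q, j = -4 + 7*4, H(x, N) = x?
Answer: -2340/19 ≈ -123.16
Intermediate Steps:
j = 24 (j = -4 + 28 = 24)
u(t, q) = 2 - 2*q (u(t, q) = 2 - (q + q) = 2 - 2*q)
T(f, X) = 95 (T(f, X) = 71 + 24 = 95)
((-2629 + Y) - 21139)/T(-250, u(1, 17)) = ((-2629 + 12068) - 21139)/95 = (9439 - 21139)*(1/95) = -11700*1/95 = -2340/19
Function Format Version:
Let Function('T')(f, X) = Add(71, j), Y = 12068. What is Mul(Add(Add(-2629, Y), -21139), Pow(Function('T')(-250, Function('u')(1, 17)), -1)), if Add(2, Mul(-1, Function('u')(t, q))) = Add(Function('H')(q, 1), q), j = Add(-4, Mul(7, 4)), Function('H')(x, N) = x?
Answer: Rational(-2340, 19) ≈ -123.16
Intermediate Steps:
j = 24 (j = Add(-4, 28) = 24)
Function('u')(t, q) = Add(2, Mul(-2, q)) (Function('u')(t, q) = Add(2, Mul(-1, Add(q, q))) = Add(2, Mul(-1, Mul(2, q))) = Add(2, Mul(-2, q)))
Function('T')(f, X) = 95 (Function('T')(f, X) = Add(71, 24) = 95)
Mul(Add(Add(-2629, Y), -21139), Pow(Function('T')(-250, Function('u')(1, 17)), -1)) = Mul(Add(Add(-2629, 12068), -21139), Pow(95, -1)) = Mul(Add(9439, -21139), Rational(1, 95)) = Mul(-11700, Rational(1, 95)) = Rational(-2340, 19)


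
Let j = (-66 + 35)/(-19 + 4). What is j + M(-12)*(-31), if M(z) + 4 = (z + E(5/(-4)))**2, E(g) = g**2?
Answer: -12484289/3840 ≈ -3251.1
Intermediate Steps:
j = 31/15 (j = -31/(-15) = -31*(-1/15) = 31/15 ≈ 2.0667)
M(z) = -4 + (25/16 + z)**2 (M(z) = -4 + (z + (5/(-4))**2)**2 = -4 + (z + (5*(-1/4))**2)**2 = -4 + (z + (-5/4)**2)**2 = -4 + (z + 25/16)**2 = -4 + (25/16 + z)**2)
j + M(-12)*(-31) = 31/15 + (-4 + (25 + 16*(-12))**2/256)*(-31) = 31/15 + (-4 + (25 - 192)**2/256)*(-31) = 31/15 + (-4 + (1/256)*(-167)**2)*(-31) = 31/15 + (-4 + (1/256)*27889)*(-31) = 31/15 + (-4 + 27889/256)*(-31) = 31/15 + (26865/256)*(-31) = 31/15 - 832815/256 = -12484289/3840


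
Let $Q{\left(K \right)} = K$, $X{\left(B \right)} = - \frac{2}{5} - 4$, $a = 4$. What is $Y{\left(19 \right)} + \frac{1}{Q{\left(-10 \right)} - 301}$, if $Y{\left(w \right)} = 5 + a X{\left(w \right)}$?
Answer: $- \frac{19598}{1555} \approx -12.603$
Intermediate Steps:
$X{\left(B \right)} = - \frac{22}{5}$ ($X{\left(B \right)} = \left(-2\right) \frac{1}{5} - 4 = - \frac{2}{5} - 4 = - \frac{22}{5}$)
$Y{\left(w \right)} = - \frac{63}{5}$ ($Y{\left(w \right)} = 5 + 4 \left(- \frac{22}{5}\right) = 5 - \frac{88}{5} = - \frac{63}{5}$)
$Y{\left(19 \right)} + \frac{1}{Q{\left(-10 \right)} - 301} = - \frac{63}{5} + \frac{1}{-10 - 301} = - \frac{63}{5} + \frac{1}{-311} = - \frac{63}{5} - \frac{1}{311} = - \frac{19598}{1555}$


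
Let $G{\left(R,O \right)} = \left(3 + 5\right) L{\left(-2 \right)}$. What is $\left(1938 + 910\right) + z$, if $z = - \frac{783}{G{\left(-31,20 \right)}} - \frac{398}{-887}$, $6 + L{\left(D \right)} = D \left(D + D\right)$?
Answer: $\frac{39730663}{14192} \approx 2799.5$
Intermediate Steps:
$L{\left(D \right)} = -6 + 2 D^{2}$ ($L{\left(D \right)} = -6 + D \left(D + D\right) = -6 + D 2 D = -6 + 2 D^{2}$)
$G{\left(R,O \right)} = 16$ ($G{\left(R,O \right)} = \left(3 + 5\right) \left(-6 + 2 \left(-2\right)^{2}\right) = 8 \left(-6 + 2 \cdot 4\right) = 8 \left(-6 + 8\right) = 8 \cdot 2 = 16$)
$z = - \frac{688153}{14192}$ ($z = - \frac{783}{16} - \frac{398}{-887} = \left(-783\right) \frac{1}{16} - - \frac{398}{887} = - \frac{783}{16} + \frac{398}{887} = - \frac{688153}{14192} \approx -48.489$)
$\left(1938 + 910\right) + z = \left(1938 + 910\right) - \frac{688153}{14192} = 2848 - \frac{688153}{14192} = \frac{39730663}{14192}$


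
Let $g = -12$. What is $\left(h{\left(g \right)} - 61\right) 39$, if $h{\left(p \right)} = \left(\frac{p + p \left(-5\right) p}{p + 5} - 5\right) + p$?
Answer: $\frac{7254}{7} \approx 1036.3$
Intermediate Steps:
$h{\left(p \right)} = -5 + p + \frac{p - 5 p^{2}}{5 + p}$ ($h{\left(p \right)} = \left(\frac{p + - 5 p p}{5 + p} - 5\right) + p = \left(\frac{p - 5 p^{2}}{5 + p} - 5\right) + p = \left(-5 + \frac{p - 5 p^{2}}{5 + p}\right) + p = -5 + p + \frac{p - 5 p^{2}}{5 + p}$)
$\left(h{\left(g \right)} - 61\right) 39 = \left(\frac{-25 - 12 - 4 \left(-12\right)^{2}}{5 - 12} - 61\right) 39 = \left(\frac{-25 - 12 - 576}{-7} - 61\right) 39 = \left(- \frac{-25 - 12 - 576}{7} - 61\right) 39 = \left(\left(- \frac{1}{7}\right) \left(-613\right) - 61\right) 39 = \left(\frac{613}{7} - 61\right) 39 = \frac{186}{7} \cdot 39 = \frac{7254}{7}$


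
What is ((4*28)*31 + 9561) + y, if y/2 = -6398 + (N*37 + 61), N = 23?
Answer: 2061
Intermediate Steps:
y = -10972 (y = 2*(-6398 + (23*37 + 61)) = 2*(-6398 + (851 + 61)) = 2*(-6398 + 912) = 2*(-5486) = -10972)
((4*28)*31 + 9561) + y = ((4*28)*31 + 9561) - 10972 = (112*31 + 9561) - 10972 = (3472 + 9561) - 10972 = 13033 - 10972 = 2061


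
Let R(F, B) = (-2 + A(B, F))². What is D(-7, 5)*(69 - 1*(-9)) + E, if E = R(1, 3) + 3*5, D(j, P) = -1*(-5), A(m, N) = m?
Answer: 406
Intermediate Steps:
R(F, B) = (-2 + B)²
D(j, P) = 5
E = 16 (E = (-2 + 3)² + 3*5 = 1² + 15 = 1 + 15 = 16)
D(-7, 5)*(69 - 1*(-9)) + E = 5*(69 - 1*(-9)) + 16 = 5*(69 + 9) + 16 = 5*78 + 16 = 390 + 16 = 406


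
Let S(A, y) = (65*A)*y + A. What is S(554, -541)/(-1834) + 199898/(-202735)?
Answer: 1974542364114/185907995 ≈ 10621.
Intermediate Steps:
S(A, y) = A + 65*A*y (S(A, y) = 65*A*y + A = A + 65*A*y)
S(554, -541)/(-1834) + 199898/(-202735) = (554*(1 + 65*(-541)))/(-1834) + 199898/(-202735) = (554*(1 - 35165))*(-1/1834) + 199898*(-1/202735) = (554*(-35164))*(-1/1834) - 199898/202735 = -19480856*(-1/1834) - 199898/202735 = 9740428/917 - 199898/202735 = 1974542364114/185907995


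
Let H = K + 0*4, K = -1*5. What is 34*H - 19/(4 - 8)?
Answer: -661/4 ≈ -165.25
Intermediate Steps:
K = -5
H = -5 (H = -5 + 0*4 = -5 + 0 = -5)
34*H - 19/(4 - 8) = 34*(-5) - 19/(4 - 8) = -170 - 19/(-4) = -170 - 19*(-¼) = -170 + 19/4 = -661/4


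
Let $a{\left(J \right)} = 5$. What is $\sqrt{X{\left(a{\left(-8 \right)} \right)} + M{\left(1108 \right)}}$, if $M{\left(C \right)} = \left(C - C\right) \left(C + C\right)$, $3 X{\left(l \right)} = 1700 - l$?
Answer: $\sqrt{565} \approx 23.77$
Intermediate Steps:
$X{\left(l \right)} = \frac{1700}{3} - \frac{l}{3}$ ($X{\left(l \right)} = \frac{1700 - l}{3} = \frac{1700}{3} - \frac{l}{3}$)
$M{\left(C \right)} = 0$ ($M{\left(C \right)} = 0 \cdot 2 C = 0$)
$\sqrt{X{\left(a{\left(-8 \right)} \right)} + M{\left(1108 \right)}} = \sqrt{\left(\frac{1700}{3} - \frac{5}{3}\right) + 0} = \sqrt{565 + 0} = \sqrt{565}$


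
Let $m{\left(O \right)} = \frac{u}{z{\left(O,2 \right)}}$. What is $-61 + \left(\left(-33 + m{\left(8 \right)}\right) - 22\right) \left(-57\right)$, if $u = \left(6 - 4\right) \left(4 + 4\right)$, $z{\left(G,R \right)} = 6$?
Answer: $2922$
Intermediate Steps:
$u = 16$ ($u = 2 \cdot 8 = 16$)
$m{\left(O \right)} = \frac{8}{3}$ ($m{\left(O \right)} = \frac{16}{6} = 16 \cdot \frac{1}{6} = \frac{8}{3}$)
$-61 + \left(\left(-33 + m{\left(8 \right)}\right) - 22\right) \left(-57\right) = -61 + \left(\left(-33 + \frac{8}{3}\right) - 22\right) \left(-57\right) = -61 + \left(- \frac{91}{3} - 22\right) \left(-57\right) = -61 - -2983 = -61 + 2983 = 2922$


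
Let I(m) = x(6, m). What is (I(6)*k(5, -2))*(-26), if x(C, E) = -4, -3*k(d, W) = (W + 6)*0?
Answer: 0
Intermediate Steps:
k(d, W) = 0 (k(d, W) = -(W + 6)*0/3 = -(6 + W)*0/3 = -⅓*0 = 0)
I(m) = -4
(I(6)*k(5, -2))*(-26) = -4*0*(-26) = 0*(-26) = 0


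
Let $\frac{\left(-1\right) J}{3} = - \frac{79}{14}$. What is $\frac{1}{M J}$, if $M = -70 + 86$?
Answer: $\frac{7}{1896} \approx 0.003692$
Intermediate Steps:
$J = \frac{237}{14}$ ($J = - 3 \left(- \frac{79}{14}\right) = - 3 \left(\left(-79\right) \frac{1}{14}\right) = \left(-3\right) \left(- \frac{79}{14}\right) = \frac{237}{14} \approx 16.929$)
$M = 16$
$\frac{1}{M J} = \frac{1}{16 \cdot \frac{237}{14}} = \frac{1}{\frac{1896}{7}} = \frac{7}{1896}$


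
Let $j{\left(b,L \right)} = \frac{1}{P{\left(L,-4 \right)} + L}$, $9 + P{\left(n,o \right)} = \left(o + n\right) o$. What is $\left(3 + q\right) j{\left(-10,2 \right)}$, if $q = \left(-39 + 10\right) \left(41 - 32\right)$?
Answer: $-258$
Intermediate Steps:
$P{\left(n,o \right)} = -9 + o \left(n + o\right)$ ($P{\left(n,o \right)} = -9 + \left(o + n\right) o = -9 + \left(n + o\right) o = -9 + o \left(n + o\right)$)
$q = -261$ ($q = \left(-29\right) 9 = -261$)
$j{\left(b,L \right)} = \frac{1}{7 - 3 L}$ ($j{\left(b,L \right)} = \frac{1}{\left(-9 + \left(-4\right)^{2} + L \left(-4\right)\right) + L} = \frac{1}{\left(-9 + 16 - 4 L\right) + L} = \frac{1}{\left(7 - 4 L\right) + L} = \frac{1}{7 - 3 L}$)
$\left(3 + q\right) j{\left(-10,2 \right)} = \frac{3 - 261}{7 - 6} = - \frac{258}{7 - 6} = - \frac{258}{1} = \left(-258\right) 1 = -258$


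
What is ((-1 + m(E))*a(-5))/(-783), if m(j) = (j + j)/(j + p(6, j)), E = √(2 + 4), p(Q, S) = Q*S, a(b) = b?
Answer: -25/5481 ≈ -0.0045612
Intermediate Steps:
E = √6 ≈ 2.4495
m(j) = 2/7 (m(j) = (j + j)/(j + 6*j) = (2*j)/((7*j)) = (2*j)*(1/(7*j)) = 2/7)
((-1 + m(E))*a(-5))/(-783) = ((-1 + 2/7)*(-5))/(-783) = -5/7*(-5)*(-1/783) = (25/7)*(-1/783) = -25/5481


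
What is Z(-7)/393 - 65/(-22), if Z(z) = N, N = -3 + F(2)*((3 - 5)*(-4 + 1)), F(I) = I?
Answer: 8581/2882 ≈ 2.9774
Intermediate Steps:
N = 9 (N = -3 + 2*((3 - 5)*(-4 + 1)) = -3 + 2*(-2*(-3)) = -3 + 2*6 = -3 + 12 = 9)
Z(z) = 9
Z(-7)/393 - 65/(-22) = 9/393 - 65/(-22) = 9*(1/393) - 65*(-1/22) = 3/131 + 65/22 = 8581/2882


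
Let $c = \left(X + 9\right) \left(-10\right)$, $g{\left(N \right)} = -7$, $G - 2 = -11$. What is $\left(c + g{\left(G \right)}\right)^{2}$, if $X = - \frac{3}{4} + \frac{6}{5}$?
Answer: $\frac{41209}{4} \approx 10302.0$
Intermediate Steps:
$G = -9$ ($G = 2 - 11 = -9$)
$X = \frac{9}{20}$ ($X = \left(-3\right) \frac{1}{4} + 6 \cdot \frac{1}{5} = - \frac{3}{4} + \frac{6}{5} = \frac{9}{20} \approx 0.45$)
$c = - \frac{189}{2}$ ($c = \left(\frac{9}{20} + 9\right) \left(-10\right) = \frac{189}{20} \left(-10\right) = - \frac{189}{2} \approx -94.5$)
$\left(c + g{\left(G \right)}\right)^{2} = \left(- \frac{189}{2} - 7\right)^{2} = \left(- \frac{203}{2}\right)^{2} = \frac{41209}{4}$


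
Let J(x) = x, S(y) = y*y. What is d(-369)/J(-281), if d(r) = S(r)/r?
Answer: 369/281 ≈ 1.3132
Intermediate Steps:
S(y) = y²
d(r) = r (d(r) = r²/r = r)
d(-369)/J(-281) = -369/(-281) = -369*(-1/281) = 369/281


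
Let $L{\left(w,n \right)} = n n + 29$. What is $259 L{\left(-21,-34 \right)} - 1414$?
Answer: $305501$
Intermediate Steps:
$L{\left(w,n \right)} = 29 + n^{2}$ ($L{\left(w,n \right)} = n^{2} + 29 = 29 + n^{2}$)
$259 L{\left(-21,-34 \right)} - 1414 = 259 \left(29 + \left(-34\right)^{2}\right) - 1414 = 259 \left(29 + 1156\right) - 1414 = 259 \cdot 1185 - 1414 = 306915 - 1414 = 305501$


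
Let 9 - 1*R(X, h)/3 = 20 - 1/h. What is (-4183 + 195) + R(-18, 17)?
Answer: -68354/17 ≈ -4020.8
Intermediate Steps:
R(X, h) = -33 + 3/h (R(X, h) = 27 - 3*(20 - 1/h) = 27 + (-60 + 3/h) = -33 + 3/h)
(-4183 + 195) + R(-18, 17) = (-4183 + 195) + (-33 + 3/17) = -3988 + (-33 + 3*(1/17)) = -3988 + (-33 + 3/17) = -3988 - 558/17 = -68354/17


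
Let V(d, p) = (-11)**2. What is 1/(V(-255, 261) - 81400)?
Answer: -1/81279 ≈ -1.2303e-5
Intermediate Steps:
V(d, p) = 121
1/(V(-255, 261) - 81400) = 1/(121 - 81400) = 1/(-81279) = -1/81279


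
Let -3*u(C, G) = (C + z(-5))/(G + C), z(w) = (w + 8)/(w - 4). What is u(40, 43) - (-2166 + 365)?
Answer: 1345228/747 ≈ 1800.8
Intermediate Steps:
z(w) = (8 + w)/(-4 + w)
u(C, G) = -(-⅓ + C)/(3*(C + G)) (u(C, G) = -(C + (8 - 5)/(-4 - 5))/(3*(G + C)) = -(C + 3/(-9))/(3*(C + G)) = -(C - ⅑*3)/(3*(C + G)) = -(C - ⅓)/(3*(C + G)) = -(-⅓ + C)/(3*(C + G)))
u(40, 43) - (-2166 + 365) = (⅑ - ⅓*40)/(40 + 43) - (-2166 + 365) = (⅑ - 40/3)/83 - 1*(-1801) = (1/83)*(-119/9) + 1801 = -119/747 + 1801 = 1345228/747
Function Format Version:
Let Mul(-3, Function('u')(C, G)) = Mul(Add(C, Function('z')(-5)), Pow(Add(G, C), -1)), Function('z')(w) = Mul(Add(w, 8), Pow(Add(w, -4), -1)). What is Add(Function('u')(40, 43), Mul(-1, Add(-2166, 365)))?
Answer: Rational(1345228, 747) ≈ 1800.8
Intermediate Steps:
Function('z')(w) = Mul(Pow(Add(-4, w), -1), Add(8, w)) (Function('z')(w) = Mul(Add(8, w), Pow(Add(-4, w), -1)) = Mul(Pow(Add(-4, w), -1), Add(8, w)))
Function('u')(C, G) = Mul(Rational(-1, 3), Pow(Add(C, G), -1), Add(Rational(-1, 3), C)) (Function('u')(C, G) = Mul(Rational(-1, 3), Mul(Add(C, Mul(Pow(Add(-4, -5), -1), Add(8, -5))), Pow(Add(G, C), -1))) = Mul(Rational(-1, 3), Mul(Add(C, Mul(Pow(-9, -1), 3)), Pow(Add(C, G), -1))) = Mul(Rational(-1, 3), Mul(Add(C, Mul(Rational(-1, 9), 3)), Pow(Add(C, G), -1))) = Mul(Rational(-1, 3), Mul(Add(C, Rational(-1, 3)), Pow(Add(C, G), -1))) = Mul(Rational(-1, 3), Mul(Add(Rational(-1, 3), C), Pow(Add(C, G), -1))) = Mul(Rational(-1, 3), Mul(Pow(Add(C, G), -1), Add(Rational(-1, 3), C))) = Mul(Rational(-1, 3), Pow(Add(C, G), -1), Add(Rational(-1, 3), C)))
Add(Function('u')(40, 43), Mul(-1, Add(-2166, 365))) = Add(Mul(Pow(Add(40, 43), -1), Add(Rational(1, 9), Mul(Rational(-1, 3), 40))), Mul(-1, Add(-2166, 365))) = Add(Mul(Pow(83, -1), Add(Rational(1, 9), Rational(-40, 3))), Mul(-1, -1801)) = Add(Mul(Rational(1, 83), Rational(-119, 9)), 1801) = Add(Rational(-119, 747), 1801) = Rational(1345228, 747)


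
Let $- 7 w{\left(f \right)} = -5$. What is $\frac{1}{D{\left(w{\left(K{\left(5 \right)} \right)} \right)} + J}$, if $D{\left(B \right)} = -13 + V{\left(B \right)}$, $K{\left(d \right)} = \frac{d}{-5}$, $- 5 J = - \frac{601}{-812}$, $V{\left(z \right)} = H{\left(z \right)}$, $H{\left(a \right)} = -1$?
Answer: $- \frac{4060}{57441} \approx -0.070681$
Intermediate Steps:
$V{\left(z \right)} = -1$
$J = - \frac{601}{4060}$ ($J = - \frac{\left(-601\right) \frac{1}{-812}}{5} = - \frac{\left(-601\right) \left(- \frac{1}{812}\right)}{5} = \left(- \frac{1}{5}\right) \frac{601}{812} = - \frac{601}{4060} \approx -0.14803$)
$K{\left(d \right)} = - \frac{d}{5}$ ($K{\left(d \right)} = d \left(- \frac{1}{5}\right) = - \frac{d}{5}$)
$w{\left(f \right)} = \frac{5}{7}$ ($w{\left(f \right)} = \left(- \frac{1}{7}\right) \left(-5\right) = \frac{5}{7}$)
$D{\left(B \right)} = -14$ ($D{\left(B \right)} = -13 - 1 = -14$)
$\frac{1}{D{\left(w{\left(K{\left(5 \right)} \right)} \right)} + J} = \frac{1}{-14 - \frac{601}{4060}} = \frac{1}{- \frac{57441}{4060}} = - \frac{4060}{57441}$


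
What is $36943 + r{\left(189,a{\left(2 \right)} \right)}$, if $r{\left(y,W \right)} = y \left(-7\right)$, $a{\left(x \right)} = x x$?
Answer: $35620$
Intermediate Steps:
$a{\left(x \right)} = x^{2}$
$r{\left(y,W \right)} = - 7 y$
$36943 + r{\left(189,a{\left(2 \right)} \right)} = 36943 - 1323 = 35620$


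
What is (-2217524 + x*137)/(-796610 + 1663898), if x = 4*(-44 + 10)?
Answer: -559039/216822 ≈ -2.5783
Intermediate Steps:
x = -136 (x = 4*(-34) = -136)
(-2217524 + x*137)/(-796610 + 1663898) = (-2217524 - 136*137)/(-796610 + 1663898) = (-2217524 - 18632)/867288 = -2236156*1/867288 = -559039/216822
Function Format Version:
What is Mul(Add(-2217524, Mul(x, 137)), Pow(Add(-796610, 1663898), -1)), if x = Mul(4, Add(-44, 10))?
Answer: Rational(-559039, 216822) ≈ -2.5783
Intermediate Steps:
x = -136 (x = Mul(4, -34) = -136)
Mul(Add(-2217524, Mul(x, 137)), Pow(Add(-796610, 1663898), -1)) = Mul(Add(-2217524, Mul(-136, 137)), Pow(Add(-796610, 1663898), -1)) = Mul(Add(-2217524, -18632), Pow(867288, -1)) = Mul(-2236156, Rational(1, 867288)) = Rational(-559039, 216822)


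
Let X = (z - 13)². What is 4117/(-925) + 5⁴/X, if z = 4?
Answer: 244648/74925 ≈ 3.2652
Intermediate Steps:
X = 81 (X = (4 - 13)² = (-9)² = 81)
4117/(-925) + 5⁴/X = 4117/(-925) + 5⁴/81 = 4117*(-1/925) + 625*(1/81) = -4117/925 + 625/81 = 244648/74925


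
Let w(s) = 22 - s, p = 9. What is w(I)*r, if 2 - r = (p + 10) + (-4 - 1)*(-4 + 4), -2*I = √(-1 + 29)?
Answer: -374 - 17*√7 ≈ -418.98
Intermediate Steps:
I = -√7 (I = -√(-1 + 29)/2 = -√7 ≈ -2.6458)
r = -17 (r = 2 - ((9 + 10) + (-4 - 1)*(-4 + 4)) = 2 - (19 - 5*0) = 2 - (19 + 0) = 2 - 1*19 = 2 - 19 = -17)
w(I)*r = (22 - (-1)*√7)*(-17) = (22 + √7)*(-17) = -374 - 17*√7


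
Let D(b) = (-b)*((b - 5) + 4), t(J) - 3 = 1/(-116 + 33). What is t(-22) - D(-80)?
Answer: 538088/83 ≈ 6483.0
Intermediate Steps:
t(J) = 248/83 (t(J) = 3 + 1/(-116 + 33) = 3 + 1/(-83) = 3 - 1/83 = 248/83)
D(b) = -b*(-1 + b) (D(b) = (-b)*((-5 + b) + 4) = (-b)*(-1 + b) = -b*(-1 + b))
t(-22) - D(-80) = 248/83 - (-80)*(1 - 1*(-80)) = 248/83 - (-80)*(1 + 80) = 248/83 - (-80)*81 = 248/83 - 1*(-6480) = 248/83 + 6480 = 538088/83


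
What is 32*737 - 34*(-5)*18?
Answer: 26644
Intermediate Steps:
32*737 - 34*(-5)*18 = 23584 - (-170)*18 = 23584 - 1*(-3060) = 23584 + 3060 = 26644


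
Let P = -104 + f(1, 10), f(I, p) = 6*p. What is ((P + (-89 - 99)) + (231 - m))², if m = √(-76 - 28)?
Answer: -103 + 4*I*√26 ≈ -103.0 + 20.396*I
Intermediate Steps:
m = 2*I*√26 (m = √(-104) = 2*I*√26 ≈ 10.198*I)
P = -44 (P = -104 + 6*10 = -104 + 60 = -44)
((P + (-89 - 99)) + (231 - m))² = ((-44 + (-89 - 99)) + (231 - 2*I*√26))² = ((-44 - 188) + (231 - 2*I*√26))² = (-232 + (231 - 2*I*√26))² = (-1 - 2*I*√26)²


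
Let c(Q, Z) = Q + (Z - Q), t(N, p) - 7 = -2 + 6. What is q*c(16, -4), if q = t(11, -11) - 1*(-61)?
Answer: -288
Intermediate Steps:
t(N, p) = 11 (t(N, p) = 7 + (-2 + 6) = 7 + 4 = 11)
q = 72 (q = 11 - 1*(-61) = 11 + 61 = 72)
c(Q, Z) = Z
q*c(16, -4) = 72*(-4) = -288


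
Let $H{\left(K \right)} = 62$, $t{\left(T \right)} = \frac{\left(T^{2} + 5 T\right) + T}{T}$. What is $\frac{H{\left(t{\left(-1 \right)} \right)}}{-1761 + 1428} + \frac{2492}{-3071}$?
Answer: $- \frac{27574}{27639} \approx -0.99765$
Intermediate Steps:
$t{\left(T \right)} = \frac{T^{2} + 6 T}{T}$
$\frac{H{\left(t{\left(-1 \right)} \right)}}{-1761 + 1428} + \frac{2492}{-3071} = \frac{62}{-1761 + 1428} + \frac{2492}{-3071} = \frac{62}{-333} + 2492 \left(- \frac{1}{3071}\right) = 62 \left(- \frac{1}{333}\right) - \frac{2492}{3071} = - \frac{62}{333} - \frac{2492}{3071} = - \frac{27574}{27639}$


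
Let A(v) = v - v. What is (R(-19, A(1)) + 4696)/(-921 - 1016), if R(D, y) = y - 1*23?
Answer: -4673/1937 ≈ -2.4125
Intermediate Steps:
A(v) = 0
R(D, y) = -23 + y (R(D, y) = y - 23 = -23 + y)
(R(-19, A(1)) + 4696)/(-921 - 1016) = ((-23 + 0) + 4696)/(-921 - 1016) = (-23 + 4696)/(-1937) = 4673*(-1/1937) = -4673/1937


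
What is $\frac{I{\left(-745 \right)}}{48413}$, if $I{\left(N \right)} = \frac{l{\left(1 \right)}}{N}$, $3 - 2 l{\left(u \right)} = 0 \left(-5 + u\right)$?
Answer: $- \frac{3}{72135370} \approx -4.1588 \cdot 10^{-8}$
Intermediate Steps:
$l{\left(u \right)} = \frac{3}{2}$ ($l{\left(u \right)} = \frac{3}{2} - \frac{0 \left(-5 + u\right)}{2} = \frac{3}{2} - 0 = \frac{3}{2} + 0 = \frac{3}{2}$)
$I{\left(N \right)} = \frac{3}{2 N}$
$\frac{I{\left(-745 \right)}}{48413} = \frac{\frac{3}{2} \frac{1}{-745}}{48413} = \frac{3}{2} \left(- \frac{1}{745}\right) \frac{1}{48413} = \left(- \frac{3}{1490}\right) \frac{1}{48413} = - \frac{3}{72135370}$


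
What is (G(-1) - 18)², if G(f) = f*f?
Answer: 289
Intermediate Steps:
G(f) = f²
(G(-1) - 18)² = ((-1)² - 18)² = (1 - 18)² = (-17)² = 289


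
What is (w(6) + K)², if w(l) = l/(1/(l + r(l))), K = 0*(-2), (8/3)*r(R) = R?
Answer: 9801/4 ≈ 2450.3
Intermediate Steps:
r(R) = 3*R/8
K = 0
w(l) = 11*l²/8 (w(l) = l/(1/(l + 3*l/8)) = l/(1/(11*l/8)) = l/((8/(11*l))) = l*(11*l/8) = 11*l²/8)
(w(6) + K)² = ((11/8)*6² + 0)² = ((11/8)*36 + 0)² = (99/2 + 0)² = (99/2)² = 9801/4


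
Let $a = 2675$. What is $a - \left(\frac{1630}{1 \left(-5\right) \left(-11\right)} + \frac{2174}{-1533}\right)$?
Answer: $\frac{44632681}{16863} \approx 2646.8$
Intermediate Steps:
$a - \left(\frac{1630}{1 \left(-5\right) \left(-11\right)} + \frac{2174}{-1533}\right) = 2675 - \left(\frac{1630}{1 \left(-5\right) \left(-11\right)} + \frac{2174}{-1533}\right) = 2675 - \left(\frac{1630}{\left(-5\right) \left(-11\right)} + 2174 \left(- \frac{1}{1533}\right)\right) = 2675 - \left(\frac{1630}{55} - \frac{2174}{1533}\right) = 2675 - \left(1630 \cdot \frac{1}{55} - \frac{2174}{1533}\right) = 2675 - \left(\frac{326}{11} - \frac{2174}{1533}\right) = 2675 - \frac{475844}{16863} = \frac{44632681}{16863}$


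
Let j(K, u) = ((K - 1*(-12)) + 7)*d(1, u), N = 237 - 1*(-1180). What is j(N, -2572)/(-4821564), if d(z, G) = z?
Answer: -359/1205391 ≈ -0.00029783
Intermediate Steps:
N = 1417 (N = 237 + 1180 = 1417)
j(K, u) = 19 + K (j(K, u) = ((K - 1*(-12)) + 7)*1 = ((K + 12) + 7)*1 = ((12 + K) + 7)*1 = (19 + K)*1 = 19 + K)
j(N, -2572)/(-4821564) = (19 + 1417)/(-4821564) = 1436*(-1/4821564) = -359/1205391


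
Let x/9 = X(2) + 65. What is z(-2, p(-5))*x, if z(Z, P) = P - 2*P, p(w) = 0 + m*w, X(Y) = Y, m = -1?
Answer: -3015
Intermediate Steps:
p(w) = -w (p(w) = 0 - w = -w)
z(Z, P) = -P
x = 603 (x = 9*(2 + 65) = 9*67 = 603)
z(-2, p(-5))*x = -(-1)*(-5)*603 = -1*5*603 = -5*603 = -3015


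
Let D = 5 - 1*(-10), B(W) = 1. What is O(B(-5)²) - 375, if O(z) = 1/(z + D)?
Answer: -5999/16 ≈ -374.94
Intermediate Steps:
D = 15 (D = 5 + 10 = 15)
O(z) = 1/(15 + z) (O(z) = 1/(z + 15) = 1/(15 + z))
O(B(-5)²) - 375 = 1/(15 + 1²) - 375 = 1/(15 + 1) - 375 = 1/16 - 375 = -5999/16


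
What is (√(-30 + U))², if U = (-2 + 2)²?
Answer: -30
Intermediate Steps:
U = 0 (U = 0² = 0)
(√(-30 + U))² = (√(-30 + 0))² = (√(-30))² = (I*√30)² = -30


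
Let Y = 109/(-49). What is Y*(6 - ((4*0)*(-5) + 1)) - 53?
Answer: -3142/49 ≈ -64.122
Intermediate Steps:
Y = -109/49 (Y = 109*(-1/49) = -109/49 ≈ -2.2245)
Y*(6 - ((4*0)*(-5) + 1)) - 53 = -109*(6 - ((4*0)*(-5) + 1))/49 - 53 = -109*(6 - (0*(-5) + 1))/49 - 53 = -109*(6 - (0 + 1))/49 - 53 = -109*(6 - 1*1)/49 - 53 = -109*(6 - 1)/49 - 53 = -109/49*5 - 53 = -545/49 - 53 = -3142/49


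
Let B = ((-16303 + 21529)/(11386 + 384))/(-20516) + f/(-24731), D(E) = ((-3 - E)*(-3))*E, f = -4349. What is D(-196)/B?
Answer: 338856226401794640/525019112237 ≈ 6.4542e+5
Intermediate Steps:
D(E) = E*(9 + 3*E) (D(E) = (9 + 3*E)*E = E*(9 + 3*E))
B = 525019112237/2985938338460 (B = ((-16303 + 21529)/(11386 + 384))/(-20516) - 4349/(-24731) = (5226/11770)*(-1/20516) - 4349*(-1/24731) = (5226*(1/11770))*(-1/20516) + 4349/24731 = (2613/5885)*(-1/20516) + 4349/24731 = -2613/120736660 + 4349/24731 = 525019112237/2985938338460 ≈ 0.17583)
D(-196)/B = (3*(-196)*(3 - 196))/(525019112237/2985938338460) = (3*(-196)*(-193))*(2985938338460/525019112237) = 113484*(2985938338460/525019112237) = 338856226401794640/525019112237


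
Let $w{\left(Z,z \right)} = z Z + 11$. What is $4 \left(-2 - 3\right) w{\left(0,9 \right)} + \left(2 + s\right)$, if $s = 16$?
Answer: $-202$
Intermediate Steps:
$w{\left(Z,z \right)} = 11 + Z z$ ($w{\left(Z,z \right)} = Z z + 11 = 11 + Z z$)
$4 \left(-2 - 3\right) w{\left(0,9 \right)} + \left(2 + s\right) = 4 \left(-2 - 3\right) \left(11 + 0 \cdot 9\right) + \left(2 + 16\right) = 4 \left(-5\right) \left(11 + 0\right) + 18 = \left(-20\right) 11 + 18 = -220 + 18 = -202$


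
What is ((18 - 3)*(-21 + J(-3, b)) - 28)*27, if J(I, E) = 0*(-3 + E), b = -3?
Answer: -9261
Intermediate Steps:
J(I, E) = 0
((18 - 3)*(-21 + J(-3, b)) - 28)*27 = ((18 - 3)*(-21 + 0) - 28)*27 = (15*(-21) - 28)*27 = (-315 - 28)*27 = -343*27 = -9261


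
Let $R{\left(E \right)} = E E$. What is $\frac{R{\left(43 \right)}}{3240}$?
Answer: $\frac{1849}{3240} \approx 0.57068$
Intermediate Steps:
$R{\left(E \right)} = E^{2}$
$\frac{R{\left(43 \right)}}{3240} = \frac{43^{2}}{3240} = 1849 \cdot \frac{1}{3240} = \frac{1849}{3240}$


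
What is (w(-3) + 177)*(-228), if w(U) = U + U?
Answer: -38988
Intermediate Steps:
w(U) = 2*U
(w(-3) + 177)*(-228) = (2*(-3) + 177)*(-228) = (-6 + 177)*(-228) = 171*(-228) = -38988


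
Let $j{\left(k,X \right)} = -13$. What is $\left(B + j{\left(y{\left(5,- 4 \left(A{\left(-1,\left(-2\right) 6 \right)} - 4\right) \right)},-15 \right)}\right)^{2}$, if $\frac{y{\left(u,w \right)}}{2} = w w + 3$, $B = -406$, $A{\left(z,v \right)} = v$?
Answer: $175561$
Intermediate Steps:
$y{\left(u,w \right)} = 6 + 2 w^{2}$ ($y{\left(u,w \right)} = 2 \left(w w + 3\right) = 2 \left(w^{2} + 3\right) = 2 \left(3 + w^{2}\right) = 6 + 2 w^{2}$)
$\left(B + j{\left(y{\left(5,- 4 \left(A{\left(-1,\left(-2\right) 6 \right)} - 4\right) \right)},-15 \right)}\right)^{2} = \left(-406 - 13\right)^{2} = \left(-419\right)^{2} = 175561$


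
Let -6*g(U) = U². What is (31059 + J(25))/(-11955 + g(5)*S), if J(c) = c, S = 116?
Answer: -93252/37315 ≈ -2.4991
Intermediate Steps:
g(U) = -U²/6
(31059 + J(25))/(-11955 + g(5)*S) = (31059 + 25)/(-11955 - ⅙*5²*116) = 31084/(-11955 - ⅙*25*116) = 31084/(-11955 - 25/6*116) = 31084/(-11955 - 1450/3) = 31084/(-37315/3) = 31084*(-3/37315) = -93252/37315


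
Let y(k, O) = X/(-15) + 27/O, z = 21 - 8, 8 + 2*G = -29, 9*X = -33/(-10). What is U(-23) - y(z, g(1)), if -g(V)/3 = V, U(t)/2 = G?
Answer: -12589/450 ≈ -27.976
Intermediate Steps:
X = 11/30 (X = (-33/(-10))/9 = (-33*(-1/10))/9 = (1/9)*(33/10) = 11/30 ≈ 0.36667)
G = -37/2 (G = -4 + (1/2)*(-29) = -4 - 29/2 = -37/2 ≈ -18.500)
U(t) = -37 (U(t) = 2*(-37/2) = -37)
g(V) = -3*V
z = 13
y(k, O) = -11/450 + 27/O (y(k, O) = (11/30)/(-15) + 27/O = (11/30)*(-1/15) + 27/O = -11/450 + 27/O)
U(-23) - y(z, g(1)) = -37 - (-11/450 + 27/((-3*1))) = -37 - (-11/450 + 27/(-3)) = -37 - (-11/450 + 27*(-1/3)) = -37 - (-11/450 - 9) = -37 - 1*(-4061/450) = -37 + 4061/450 = -12589/450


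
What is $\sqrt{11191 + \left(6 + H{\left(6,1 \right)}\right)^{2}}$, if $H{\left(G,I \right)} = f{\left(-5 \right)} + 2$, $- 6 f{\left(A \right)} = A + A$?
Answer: $\frac{2 \sqrt{25390}}{3} \approx 106.23$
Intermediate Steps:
$f{\left(A \right)} = - \frac{A}{3}$ ($f{\left(A \right)} = - \frac{A + A}{6} = - \frac{2 A}{6} = - \frac{A}{3}$)
$H{\left(G,I \right)} = \frac{11}{3}$ ($H{\left(G,I \right)} = \left(- \frac{1}{3}\right) \left(-5\right) + 2 = \frac{5}{3} + 2 = \frac{11}{3}$)
$\sqrt{11191 + \left(6 + H{\left(6,1 \right)}\right)^{2}} = \sqrt{11191 + \left(6 + \frac{11}{3}\right)^{2}} = \sqrt{11191 + \left(\frac{29}{3}\right)^{2}} = \sqrt{11191 + \frac{841}{9}} = \sqrt{\frac{101560}{9}} = \frac{2 \sqrt{25390}}{3}$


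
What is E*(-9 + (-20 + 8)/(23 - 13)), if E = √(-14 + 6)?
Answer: -102*I*√2/5 ≈ -28.85*I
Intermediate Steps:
E = 2*I*√2 (E = √(-8) = 2*I*√2 ≈ 2.8284*I)
E*(-9 + (-20 + 8)/(23 - 13)) = (2*I*√2)*(-9 + (-20 + 8)/(23 - 13)) = (2*I*√2)*(-9 - 12/10) = (2*I*√2)*(-9 - 12*⅒) = (2*I*√2)*(-9 - 6/5) = (2*I*√2)*(-51/5) = -102*I*√2/5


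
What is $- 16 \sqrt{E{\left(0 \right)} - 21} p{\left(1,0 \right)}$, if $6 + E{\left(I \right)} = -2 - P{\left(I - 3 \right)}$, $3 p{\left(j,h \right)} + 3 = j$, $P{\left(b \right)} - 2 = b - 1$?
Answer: $32 i \sqrt{3} \approx 55.426 i$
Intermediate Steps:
$P{\left(b \right)} = 1 + b$ ($P{\left(b \right)} = 2 + \left(b - 1\right) = 2 + \left(-1 + b\right) = 1 + b$)
$p{\left(j,h \right)} = -1 + \frac{j}{3}$
$E{\left(I \right)} = -6 - I$
$- 16 \sqrt{E{\left(0 \right)} - 21} p{\left(1,0 \right)} = - 16 \sqrt{\left(-6 - 0\right) - 21} \left(-1 + \frac{1}{3} \cdot 1\right) = - 16 \sqrt{\left(-6 + 0\right) - 21} \left(-1 + \frac{1}{3}\right) = - 16 \sqrt{-6 - 21} \left(- \frac{2}{3}\right) = - 16 \sqrt{-27} \left(- \frac{2}{3}\right) = - 16 \cdot 3 i \sqrt{3} \left(- \frac{2}{3}\right) = - 48 i \sqrt{3} \left(- \frac{2}{3}\right) = 32 i \sqrt{3}$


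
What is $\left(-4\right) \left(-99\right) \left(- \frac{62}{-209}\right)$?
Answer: $\frac{2232}{19} \approx 117.47$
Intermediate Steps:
$\left(-4\right) \left(-99\right) \left(- \frac{62}{-209}\right) = 396 \left(\left(-62\right) \left(- \frac{1}{209}\right)\right) = 396 \cdot \frac{62}{209} = \frac{2232}{19}$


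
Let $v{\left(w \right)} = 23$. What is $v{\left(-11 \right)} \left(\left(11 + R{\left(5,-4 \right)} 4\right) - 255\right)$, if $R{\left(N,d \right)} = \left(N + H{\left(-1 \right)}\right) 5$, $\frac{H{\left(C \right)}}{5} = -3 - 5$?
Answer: $-21712$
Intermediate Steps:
$H{\left(C \right)} = -40$ ($H{\left(C \right)} = 5 \left(-3 - 5\right) = 5 \left(-8\right) = -40$)
$R{\left(N,d \right)} = -200 + 5 N$ ($R{\left(N,d \right)} = \left(N - 40\right) 5 = \left(-40 + N\right) 5 = -200 + 5 N$)
$v{\left(-11 \right)} \left(\left(11 + R{\left(5,-4 \right)} 4\right) - 255\right) = 23 \left(\left(11 + \left(-200 + 5 \cdot 5\right) 4\right) - 255\right) = 23 \left(\left(11 + \left(-200 + 25\right) 4\right) - 255\right) = 23 \left(\left(11 - 700\right) - 255\right) = 23 \left(-689 - 255\right) = 23 \left(-944\right) = -21712$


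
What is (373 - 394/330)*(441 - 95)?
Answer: 21226408/165 ≈ 1.2864e+5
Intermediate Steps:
(373 - 394/330)*(441 - 95) = (373 - 394*1/330)*346 = (373 - 197/165)*346 = (61348/165)*346 = 21226408/165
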